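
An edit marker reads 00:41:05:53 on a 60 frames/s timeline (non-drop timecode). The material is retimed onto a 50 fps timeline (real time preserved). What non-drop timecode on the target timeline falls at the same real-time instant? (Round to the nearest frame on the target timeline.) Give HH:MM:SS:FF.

Source frame index: (0×3600 + 41×60 + 5) × 60 + 53 = 147953.
Real time: 147953 / (60) = 147953/60 s.
Target frame: (147953/60) × (50) = 739765/6 ≈ 123294.167 → 123294.
At 50 labels/s: frame 123294 → 00:41:05:44.

00:41:05:44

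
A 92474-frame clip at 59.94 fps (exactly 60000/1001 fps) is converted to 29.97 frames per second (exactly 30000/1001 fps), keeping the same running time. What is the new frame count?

Frames at target rate = 92474 × (30000/1001) / (60000/1001) = 46237.

46237 frames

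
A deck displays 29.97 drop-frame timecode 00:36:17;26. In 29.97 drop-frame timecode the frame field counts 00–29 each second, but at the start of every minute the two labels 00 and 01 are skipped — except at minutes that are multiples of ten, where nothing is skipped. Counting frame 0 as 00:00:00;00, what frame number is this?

65270

As if non-drop at 30 labels/s: (0 × 3600 + 36 × 60 + 17) × 30 + 26 = 65336.
Minute boundaries passed: 36; those not divisible by 10: 36 − 3 = 33; dropped labels = 2 × 33 = 66.
Actual frame index = 65336 − 66 = 65270.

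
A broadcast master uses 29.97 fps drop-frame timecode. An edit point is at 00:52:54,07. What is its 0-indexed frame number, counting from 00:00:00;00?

As if non-drop at 30 labels/s: (0 × 3600 + 52 × 60 + 54) × 30 + 7 = 95227.
Minute boundaries passed: 52; those not divisible by 10: 52 − 5 = 47; dropped labels = 2 × 47 = 94.
Actual frame index = 95227 − 94 = 95133.

95133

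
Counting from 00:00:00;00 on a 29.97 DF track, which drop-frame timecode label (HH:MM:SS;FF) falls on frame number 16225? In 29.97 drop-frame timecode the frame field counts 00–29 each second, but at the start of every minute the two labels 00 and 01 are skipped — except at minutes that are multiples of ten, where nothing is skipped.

Each 10-minute DF block holds 10 × 60 × 30 − 9 × 2 = 17982 frames. 16225 ÷ 17982 → 0 full blocks, remainder 16225.
Within the partial block the first minute is 1800 frames and each further minute 1798, so 9 further minute boundaries passed. Total skipped labels = 18 × 0 + 2 × 9 = 18.
Non-drop label index = 16225 + 18 = 16243; at 30 labels/s that is 00:09:01:13, i.e. DF 00:09:01;13.

00:09:01;13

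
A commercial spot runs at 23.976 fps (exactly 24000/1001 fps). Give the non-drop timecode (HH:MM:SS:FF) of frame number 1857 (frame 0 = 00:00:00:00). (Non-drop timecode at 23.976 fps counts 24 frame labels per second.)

1857 ÷ 24 = 77 full seconds, remainder 9 frames.
77 s = 0 h 1 min 17 s.
Timecode: 00:01:17:09.

00:01:17:09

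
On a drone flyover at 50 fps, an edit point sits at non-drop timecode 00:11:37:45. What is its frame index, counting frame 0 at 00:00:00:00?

frame 34895

Total seconds to the label: (0 × 3600 + 11 × 60 + 37) = 697.
Frame index = 697 × 50 + 45 = 34895.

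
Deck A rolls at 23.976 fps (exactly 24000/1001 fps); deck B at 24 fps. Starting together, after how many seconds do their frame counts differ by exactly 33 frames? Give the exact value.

The gap grows by |24 − 24000/1001| = 24/1001 frames per second.
Time for a 33-frame gap: 33 ÷ (24/1001) = 1376.375 s.

1376.375 seconds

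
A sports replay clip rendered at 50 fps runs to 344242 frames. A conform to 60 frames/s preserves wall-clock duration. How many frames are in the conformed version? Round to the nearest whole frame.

413090 frames

Frames at target rate = 344242 × (60) / (50) = 2065452/5 ≈ 413090.400.
Nearest whole frame: 413090.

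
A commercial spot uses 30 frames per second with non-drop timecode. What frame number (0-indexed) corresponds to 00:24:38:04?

44344

Total seconds to the label: (0 × 3600 + 24 × 60 + 38) = 1478.
Frame index = 1478 × 30 + 4 = 44344.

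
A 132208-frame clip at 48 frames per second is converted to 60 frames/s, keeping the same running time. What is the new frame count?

Target frames = source frames × (target rate / source rate) = 132208 × (60)/(48) = 132208 × 5/4 = 165260.

165260 frames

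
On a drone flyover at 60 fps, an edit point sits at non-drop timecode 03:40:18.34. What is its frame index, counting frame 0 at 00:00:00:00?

793114

Total seconds to the label: (3 × 3600 + 40 × 60 + 18) = 13218.
Frame index = 13218 × 60 + 34 = 793114.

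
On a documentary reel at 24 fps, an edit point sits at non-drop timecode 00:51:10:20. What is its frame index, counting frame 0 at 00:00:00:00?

Total seconds to the label: (0 × 3600 + 51 × 60 + 10) = 3070.
Frame index = 3070 × 24 + 20 = 73700.

frame 73700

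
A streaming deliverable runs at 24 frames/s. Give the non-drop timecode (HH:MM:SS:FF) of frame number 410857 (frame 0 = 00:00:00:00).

410857 ÷ 24 = 17119 full seconds, remainder 1 frame.
17119 s = 4 h 45 min 19 s.
Timecode: 04:45:19:01.

04:45:19:01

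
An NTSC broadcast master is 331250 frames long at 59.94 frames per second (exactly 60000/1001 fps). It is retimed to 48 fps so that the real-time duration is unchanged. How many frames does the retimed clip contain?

Target frames = source frames × (target rate / source rate) = 331250 × (48)/(60000/1001) = 331250 × 1001/1250 = 265265.

265265 frames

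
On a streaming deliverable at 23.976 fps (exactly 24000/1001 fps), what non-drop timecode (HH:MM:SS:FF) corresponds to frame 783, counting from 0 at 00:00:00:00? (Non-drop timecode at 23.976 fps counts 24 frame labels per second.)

783 ÷ 24 = 32 full seconds, remainder 15 frames.
32 s = 0 h 0 min 32 s.
Timecode: 00:00:32:15.

00:00:32:15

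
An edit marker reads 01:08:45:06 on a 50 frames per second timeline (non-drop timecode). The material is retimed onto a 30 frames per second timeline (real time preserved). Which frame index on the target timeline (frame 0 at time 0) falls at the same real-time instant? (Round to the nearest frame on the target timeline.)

frame 123754

Source frame index: (1×3600 + 8×60 + 45) × 50 + 6 = 206256.
Real time: 206256 / (50) = 103128/25 s.
Target frame: (103128/25) × (30) = 618768/5 ≈ 123753.600 → 123754.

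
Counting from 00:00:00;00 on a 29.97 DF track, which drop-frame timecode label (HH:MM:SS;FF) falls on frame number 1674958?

15:31:27;24

Ten DF minutes hold 17982 frames, so frame 1674958 lies in block 93 (frames 1672326–1690307) with 2632 frames into that block.
The block's first minute is 1800 frames and the rest 1798 each; 2632 frames reaches minute 1, so 93 × 18 + 1 × 2 = 1676 labels have been skipped so far.
Adding those back, label number 1674958 + 1676 = 1676634 at 30 labels/s is 55887 s + 24 f = 15 h 31 min 27 s frame 24, i.e. 15:31:27;24.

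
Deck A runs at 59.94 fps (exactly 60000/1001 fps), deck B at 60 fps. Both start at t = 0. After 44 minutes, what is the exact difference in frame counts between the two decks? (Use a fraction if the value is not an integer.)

44 min = 2640 s.
A emits 60000/1001 × 2640 = 14400000/91 frames; B emits 60 × 2640 = 158400.
Difference = 14400/91 frames (≈ 158.2418); B is ahead of A.

14400/91 frames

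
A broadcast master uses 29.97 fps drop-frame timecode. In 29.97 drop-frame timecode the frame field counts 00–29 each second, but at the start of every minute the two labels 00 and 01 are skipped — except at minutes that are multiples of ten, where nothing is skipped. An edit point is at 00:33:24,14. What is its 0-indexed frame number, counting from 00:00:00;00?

60074

Complete 10-minute blocks: 3, each 17982 frames → 53946.
Remaining 3 whole minutes in the current block: 1800 + 2 × 1798 = 5396 frames.
Within the current minute: 24 × 30 + 14 − 2 = 732 (labels ;00/;01 skipped at this minute). Total = 53946 + 5396 + 732 = 60074.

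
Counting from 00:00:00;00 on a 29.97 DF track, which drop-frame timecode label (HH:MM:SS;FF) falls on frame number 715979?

Ten DF minutes hold 17982 frames, so frame 715979 lies in block 39 (frames 701298–719279) with 14681 frames into that block.
The block's first minute is 1800 frames and the rest 1798 each; 14681 frames reaches minute 8, so 39 × 18 + 8 × 2 = 718 labels have been skipped so far.
Adding those back, label number 715979 + 718 = 716697 at 30 labels/s is 23889 s + 27 f = 6 h 38 min 9 s frame 27, i.e. 06:38:09;27.

06:38:09;27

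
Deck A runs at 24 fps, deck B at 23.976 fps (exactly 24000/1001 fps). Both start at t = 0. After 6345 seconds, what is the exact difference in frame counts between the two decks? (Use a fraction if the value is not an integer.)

A emits 24 × 6345 = 152280 frames; B emits 24000/1001 × 6345 = 152280000/1001.
Difference = 152280/1001 frames (≈ 152.1279); B is behind A.

152280/1001 frames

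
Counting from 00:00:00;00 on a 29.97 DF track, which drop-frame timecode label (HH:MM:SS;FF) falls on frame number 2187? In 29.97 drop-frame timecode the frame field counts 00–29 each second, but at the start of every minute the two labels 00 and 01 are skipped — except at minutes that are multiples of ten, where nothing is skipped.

Ten DF minutes hold 17982 frames, so frame 2187 lies in block 0 (frames 0–17981) with 2187 frames into that block.
The block's first minute is 1800 frames and the rest 1798 each; 2187 frames reaches minute 1, so 0 × 18 + 1 × 2 = 2 labels have been skipped so far.
Adding those back, label number 2187 + 2 = 2189 at 30 labels/s is 72 s + 29 f = 0 h 1 min 12 s frame 29, i.e. 00:01:12;29.

00:01:12;29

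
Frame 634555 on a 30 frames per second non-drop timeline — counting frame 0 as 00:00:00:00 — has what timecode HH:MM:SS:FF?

634555 ÷ 30 = 21151 full seconds, remainder 25 frames.
21151 s = 5 h 52 min 31 s.
Timecode: 05:52:31:25.

05:52:31:25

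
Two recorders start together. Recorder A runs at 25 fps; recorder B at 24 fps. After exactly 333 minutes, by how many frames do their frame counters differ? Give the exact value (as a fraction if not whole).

333 min = 19980 s.
A emits 25 × 19980 = 499500 frames; B emits 24 × 19980 = 479520.
Difference = 19980 frames; B is behind A.

19980 frames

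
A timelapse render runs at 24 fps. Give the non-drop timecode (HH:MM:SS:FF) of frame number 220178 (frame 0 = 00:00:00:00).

02:32:54:02

220178 ÷ 24 = 9174 full seconds, remainder 2 frames.
9174 s = 2 h 32 min 54 s.
Timecode: 02:32:54:02.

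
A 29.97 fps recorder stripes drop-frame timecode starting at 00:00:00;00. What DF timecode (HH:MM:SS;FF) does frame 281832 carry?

Ten DF minutes hold 17982 frames, so frame 281832 lies in block 15 (frames 269730–287711) with 12102 frames into that block.
The block's first minute is 1800 frames and the rest 1798 each; 12102 frames reaches minute 6, so 15 × 18 + 6 × 2 = 282 labels have been skipped so far.
Adding those back, label number 281832 + 282 = 282114 at 30 labels/s is 9403 s + 24 f = 2 h 36 min 43 s frame 24, i.e. 02:36:43;24.

02:36:43;24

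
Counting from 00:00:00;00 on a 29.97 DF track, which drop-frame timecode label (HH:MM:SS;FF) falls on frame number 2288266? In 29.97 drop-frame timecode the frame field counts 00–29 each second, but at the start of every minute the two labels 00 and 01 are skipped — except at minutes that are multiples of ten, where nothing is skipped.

Each 10-minute DF block holds 10 × 60 × 30 − 9 × 2 = 17982 frames. 2288266 ÷ 17982 → 127 full blocks, remainder 4552.
Within the partial block the first minute is 1800 frames and each further minute 1798, so 2 further minute boundaries passed. Total skipped labels = 18 × 127 + 2 × 2 = 2290.
Non-drop label index = 2288266 + 2290 = 2290556; at 30 labels/s that is 21:12:31:26, i.e. DF 21:12:31;26.

21:12:31;26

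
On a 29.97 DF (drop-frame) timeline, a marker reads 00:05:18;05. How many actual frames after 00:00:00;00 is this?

As if non-drop at 30 labels/s: (0 × 3600 + 5 × 60 + 18) × 30 + 5 = 9545.
Minute boundaries passed: 5; those not divisible by 10: 5 − 0 = 5; dropped labels = 2 × 5 = 10.
Actual frame index = 9545 − 10 = 9535.

9535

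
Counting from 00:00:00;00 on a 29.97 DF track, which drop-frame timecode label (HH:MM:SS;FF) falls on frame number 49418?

00:27:28;28

Ten DF minutes hold 17982 frames, so frame 49418 lies in block 2 (frames 35964–53945) with 13454 frames into that block.
The block's first minute is 1800 frames and the rest 1798 each; 13454 frames reaches minute 7, so 2 × 18 + 7 × 2 = 50 labels have been skipped so far.
Adding those back, label number 49418 + 50 = 49468 at 30 labels/s is 1648 s + 28 f = 0 h 27 min 28 s frame 28, i.e. 00:27:28;28.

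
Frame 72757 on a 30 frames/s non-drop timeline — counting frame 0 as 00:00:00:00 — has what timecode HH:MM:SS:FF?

72757 ÷ 30 = 2425 full seconds, remainder 7 frames.
2425 s = 0 h 40 min 25 s.
Timecode: 00:40:25:07.

00:40:25:07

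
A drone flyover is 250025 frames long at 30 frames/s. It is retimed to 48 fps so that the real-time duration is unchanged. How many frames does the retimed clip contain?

Target frames = source frames × (target rate / source rate) = 250025 × (48)/(30) = 250025 × 8/5 = 400040.

400040 frames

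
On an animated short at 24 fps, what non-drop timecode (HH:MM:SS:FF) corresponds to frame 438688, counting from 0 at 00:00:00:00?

05:04:38:16

438688 ÷ 24 = 18278 full seconds, remainder 16 frames.
18278 s = 5 h 4 min 38 s.
Timecode: 05:04:38:16.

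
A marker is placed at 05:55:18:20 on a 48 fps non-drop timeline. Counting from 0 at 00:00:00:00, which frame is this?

Total seconds to the label: (5 × 3600 + 55 × 60 + 18) = 21318.
Frame index = 21318 × 48 + 20 = 1023284.

frame 1023284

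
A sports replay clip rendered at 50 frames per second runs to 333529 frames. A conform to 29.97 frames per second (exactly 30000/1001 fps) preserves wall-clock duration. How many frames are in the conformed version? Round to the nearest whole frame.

199917 frames

Frames at target rate = 333529 × (30000/1001) / (50) = 28588200/143 ≈ 199917.483.
Nearest whole frame: 199917.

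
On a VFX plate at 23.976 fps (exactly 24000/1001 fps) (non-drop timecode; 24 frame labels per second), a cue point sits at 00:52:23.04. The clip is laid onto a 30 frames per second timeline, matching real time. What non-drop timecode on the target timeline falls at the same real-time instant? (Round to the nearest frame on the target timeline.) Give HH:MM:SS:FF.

00:52:26:09

Source frame index: (0×3600 + 52×60 + 23) × 24 + 4 = 75436.
Real time: 75436 / (24000/1001) = 18877859/6000 s.
Target frame: (18877859/6000) × (30) = 18877859/200 ≈ 94389.295 → 94389.
At 30 labels/s: frame 94389 → 00:52:26:09.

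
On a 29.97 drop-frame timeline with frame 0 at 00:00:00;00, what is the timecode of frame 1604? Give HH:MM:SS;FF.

Each 10-minute DF block holds 10 × 60 × 30 − 9 × 2 = 17982 frames. 1604 ÷ 17982 → 0 full blocks, remainder 1604.
Within the partial block the first minute is 1800 frames and each further minute 1798, so 0 further minute boundaries passed. Total skipped labels = 18 × 0 + 2 × 0 = 0.
Non-drop label index = 1604 + 0 = 1604; at 30 labels/s that is 00:00:53:14, i.e. DF 00:00:53;14.

00:00:53;14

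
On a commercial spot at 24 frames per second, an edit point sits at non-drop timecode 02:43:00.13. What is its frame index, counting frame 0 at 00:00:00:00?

Total seconds to the label: (2 × 3600 + 43 × 60 + 0) = 9780.
Frame index = 9780 × 24 + 13 = 234733.

frame 234733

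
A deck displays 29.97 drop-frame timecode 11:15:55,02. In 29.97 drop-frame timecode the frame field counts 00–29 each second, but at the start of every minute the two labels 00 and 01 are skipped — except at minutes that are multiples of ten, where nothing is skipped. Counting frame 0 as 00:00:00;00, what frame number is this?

As if non-drop at 30 labels/s: (11 × 3600 + 15 × 60 + 55) × 30 + 2 = 1216652.
Minute boundaries passed: 675; those not divisible by 10: 675 − 67 = 608; dropped labels = 2 × 608 = 1216.
Actual frame index = 1216652 − 1216 = 1215436.

1215436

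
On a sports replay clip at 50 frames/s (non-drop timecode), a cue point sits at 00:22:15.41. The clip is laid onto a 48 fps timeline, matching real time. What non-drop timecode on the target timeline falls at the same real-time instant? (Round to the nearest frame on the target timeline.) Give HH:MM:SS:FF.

00:22:15:39

Source frame index: (0×3600 + 22×60 + 15) × 50 + 41 = 66791.
Real time: 66791 / (50) = 66791/50 s.
Target frame: (66791/50) × (48) = 1602984/25 ≈ 64119.360 → 64119.
At 48 labels/s: frame 64119 → 00:22:15:39.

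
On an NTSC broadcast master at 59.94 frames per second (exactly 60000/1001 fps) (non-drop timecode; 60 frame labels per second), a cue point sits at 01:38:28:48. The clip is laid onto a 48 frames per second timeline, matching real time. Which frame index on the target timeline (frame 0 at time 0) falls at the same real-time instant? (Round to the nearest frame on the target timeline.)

Source frame index: (1×3600 + 38×60 + 28) × 60 + 48 = 354528.
Real time: 354528 / (60000/1001) = 3696693/625 s.
Target frame: (3696693/625) × (48) = 177441264/625 ≈ 283906.022 → 283906.

frame 283906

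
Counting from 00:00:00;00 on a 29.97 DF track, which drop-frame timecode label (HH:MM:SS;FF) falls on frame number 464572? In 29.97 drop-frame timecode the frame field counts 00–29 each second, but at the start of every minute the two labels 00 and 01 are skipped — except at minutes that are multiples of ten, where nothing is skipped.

Ten DF minutes hold 17982 frames, so frame 464572 lies in block 25 (frames 449550–467531) with 15022 frames into that block.
The block's first minute is 1800 frames and the rest 1798 each; 15022 frames reaches minute 8, so 25 × 18 + 8 × 2 = 466 labels have been skipped so far.
Adding those back, label number 464572 + 466 = 465038 at 30 labels/s is 15501 s + 8 f = 4 h 18 min 21 s frame 8, i.e. 04:18:21;08.

04:18:21;08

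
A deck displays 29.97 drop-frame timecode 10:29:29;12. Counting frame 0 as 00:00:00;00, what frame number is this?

Complete 10-minute blocks: 62, each 17982 frames → 1114884.
Remaining 9 whole minutes in the current block: 1800 + 8 × 1798 = 16184 frames.
Within the current minute: 29 × 30 + 12 − 2 = 880 (labels ;00/;01 skipped at this minute). Total = 1114884 + 16184 + 880 = 1131948.

1131948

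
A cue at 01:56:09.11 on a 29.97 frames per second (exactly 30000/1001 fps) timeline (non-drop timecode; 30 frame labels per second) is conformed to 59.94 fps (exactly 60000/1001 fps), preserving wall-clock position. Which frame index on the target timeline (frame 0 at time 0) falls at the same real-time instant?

frame 418162

Source frame index: (1×3600 + 56×60 + 9) × 30 + 11 = 209081.
Real time: 209081 / (30000/1001) = 209290081/30000 s.
Target frame: (209290081/30000) × (60000/1001) = 418162.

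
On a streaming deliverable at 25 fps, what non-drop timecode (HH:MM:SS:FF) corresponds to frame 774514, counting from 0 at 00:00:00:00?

774514 ÷ 25 = 30980 full seconds, remainder 14 frames.
30980 s = 8 h 36 min 20 s.
Timecode: 08:36:20:14.

08:36:20:14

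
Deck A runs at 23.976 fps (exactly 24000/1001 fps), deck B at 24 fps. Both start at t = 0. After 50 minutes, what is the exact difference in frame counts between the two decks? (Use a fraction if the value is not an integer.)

72000/1001 frames

50 min = 3000 s.
A emits 24000/1001 × 3000 = 72000000/1001 frames; B emits 24 × 3000 = 72000.
Difference = 72000/1001 frames (≈ 71.9281); B is ahead of A.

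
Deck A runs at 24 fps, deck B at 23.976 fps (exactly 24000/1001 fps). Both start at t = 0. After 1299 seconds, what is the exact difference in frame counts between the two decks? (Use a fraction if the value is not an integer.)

31176/1001 frames

A emits 24 × 1299 = 31176 frames; B emits 24000/1001 × 1299 = 31176000/1001.
Difference = 31176/1001 frames (≈ 31.1449); B is behind A.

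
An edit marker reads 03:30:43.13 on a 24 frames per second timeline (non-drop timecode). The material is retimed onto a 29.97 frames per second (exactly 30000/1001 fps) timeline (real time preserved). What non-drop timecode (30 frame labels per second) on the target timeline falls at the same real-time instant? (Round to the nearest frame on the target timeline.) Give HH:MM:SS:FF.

03:30:30:27

Source frame index: (3×3600 + 30×60 + 43) × 24 + 13 = 303445.
Real time: 303445 / (24) = 303445/24 s.
Target frame: (303445/24) × (30000/1001) = 379306250/1001 ≈ 378927.323 → 378927.
At 30 labels/s: frame 378927 → 03:30:30:27.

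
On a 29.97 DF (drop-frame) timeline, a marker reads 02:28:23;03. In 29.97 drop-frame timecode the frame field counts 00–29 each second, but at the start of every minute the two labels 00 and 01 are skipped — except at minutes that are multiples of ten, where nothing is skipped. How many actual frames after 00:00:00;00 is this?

Complete 10-minute blocks: 14, each 17982 frames → 251748.
Remaining 8 whole minutes in the current block: 1800 + 7 × 1798 = 14386 frames.
Within the current minute: 23 × 30 + 3 − 2 = 691 (labels ;00/;01 skipped at this minute). Total = 251748 + 14386 + 691 = 266825.

266825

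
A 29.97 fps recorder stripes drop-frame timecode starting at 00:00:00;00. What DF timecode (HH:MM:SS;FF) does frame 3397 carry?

00:01:53;09

Each 10-minute DF block holds 10 × 60 × 30 − 9 × 2 = 17982 frames. 3397 ÷ 17982 → 0 full blocks, remainder 3397.
Within the partial block the first minute is 1800 frames and each further minute 1798, so 1 further minute boundary passed. Total skipped labels = 18 × 0 + 2 × 1 = 2.
Non-drop label index = 3397 + 2 = 3399; at 30 labels/s that is 00:01:53:09, i.e. DF 00:01:53;09.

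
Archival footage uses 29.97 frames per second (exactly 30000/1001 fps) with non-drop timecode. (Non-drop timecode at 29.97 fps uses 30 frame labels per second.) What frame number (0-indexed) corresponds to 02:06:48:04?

228244

Total seconds to the label: (2 × 3600 + 6 × 60 + 48) = 7608.
Frame index = 7608 × 30 + 4 = 228244.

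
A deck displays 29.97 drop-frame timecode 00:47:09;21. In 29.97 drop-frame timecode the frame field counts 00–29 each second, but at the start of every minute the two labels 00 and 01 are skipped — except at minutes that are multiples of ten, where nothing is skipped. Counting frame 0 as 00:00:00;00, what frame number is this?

84805

As if non-drop at 30 labels/s: (0 × 3600 + 47 × 60 + 9) × 30 + 21 = 84891.
Minute boundaries passed: 47; those not divisible by 10: 47 − 4 = 43; dropped labels = 2 × 43 = 86.
Actual frame index = 84891 − 86 = 84805.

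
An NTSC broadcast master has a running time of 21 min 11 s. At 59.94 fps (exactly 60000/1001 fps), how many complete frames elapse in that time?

21 min 11 s = 1271 s.
Frames = 1271 × 60000/1001 = 76260000/1001 ≈ 76183.8162.
Complete frames: 76183.

76183 frames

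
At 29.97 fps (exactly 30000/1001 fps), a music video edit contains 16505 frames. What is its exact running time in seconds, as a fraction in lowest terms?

3304301/6000 seconds

Running time = 16505 ÷ (30000/1001) = 16505 × 1001/30000 = 3304301/6000 s.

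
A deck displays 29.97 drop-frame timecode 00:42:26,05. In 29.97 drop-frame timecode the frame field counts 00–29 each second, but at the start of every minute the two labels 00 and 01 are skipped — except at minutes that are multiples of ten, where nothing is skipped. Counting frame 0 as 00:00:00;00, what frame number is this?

76309

Complete 10-minute blocks: 4, each 17982 frames → 71928.
Remaining 2 whole minutes in the current block: 1800 + 1 × 1798 = 3598 frames.
Within the current minute: 26 × 30 + 5 − 2 = 783 (labels ;00/;01 skipped at this minute). Total = 71928 + 3598 + 783 = 76309.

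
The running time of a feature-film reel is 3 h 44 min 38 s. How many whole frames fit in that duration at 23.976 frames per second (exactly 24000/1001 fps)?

3 h 44 min 38 s = 13478 s.
Frames = 13478 × 24000/1001 = 323472000/1001 ≈ 323148.8511.
Complete frames: 323148.

323148 frames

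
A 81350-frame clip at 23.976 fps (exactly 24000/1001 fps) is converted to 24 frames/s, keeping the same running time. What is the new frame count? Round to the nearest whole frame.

Frames at target rate = 81350 × (24) / (24000/1001) = 1628627/20 ≈ 81431.350.
Nearest whole frame: 81431.

81431 frames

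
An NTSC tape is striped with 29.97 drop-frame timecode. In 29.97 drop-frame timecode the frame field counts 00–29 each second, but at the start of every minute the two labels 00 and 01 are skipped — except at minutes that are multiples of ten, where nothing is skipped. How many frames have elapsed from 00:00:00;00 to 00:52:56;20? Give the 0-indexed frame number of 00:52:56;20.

Complete 10-minute blocks: 5, each 17982 frames → 89910.
Remaining 2 whole minutes in the current block: 1800 + 1 × 1798 = 3598 frames.
Within the current minute: 56 × 30 + 20 − 2 = 1698 (labels ;00/;01 skipped at this minute). Total = 89910 + 3598 + 1698 = 95206.

95206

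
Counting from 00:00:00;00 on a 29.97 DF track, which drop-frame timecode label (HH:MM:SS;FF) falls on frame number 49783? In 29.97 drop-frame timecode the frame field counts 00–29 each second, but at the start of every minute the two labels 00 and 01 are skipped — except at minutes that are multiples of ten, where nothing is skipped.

00:27:41;03

Each 10-minute DF block holds 10 × 60 × 30 − 9 × 2 = 17982 frames. 49783 ÷ 17982 → 2 full blocks, remainder 13819.
Within the partial block the first minute is 1800 frames and each further minute 1798, so 7 further minute boundaries passed. Total skipped labels = 18 × 2 + 2 × 7 = 50.
Non-drop label index = 49783 + 50 = 49833; at 30 labels/s that is 00:27:41:03, i.e. DF 00:27:41;03.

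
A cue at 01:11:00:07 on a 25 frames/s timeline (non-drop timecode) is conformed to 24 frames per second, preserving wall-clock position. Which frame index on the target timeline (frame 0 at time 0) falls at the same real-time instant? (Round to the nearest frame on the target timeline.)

Source frame index: (1×3600 + 11×60 + 0) × 25 + 7 = 106507.
Real time: 106507 / (25) = 106507/25 s.
Target frame: (106507/25) × (24) = 2556168/25 ≈ 102246.720 → 102247.

frame 102247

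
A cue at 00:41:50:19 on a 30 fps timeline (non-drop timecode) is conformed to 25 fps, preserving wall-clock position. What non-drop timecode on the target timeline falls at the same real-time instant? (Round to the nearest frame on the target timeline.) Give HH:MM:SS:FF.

00:41:50:16

Source frame index: (0×3600 + 41×60 + 50) × 30 + 19 = 75319.
Real time: 75319 / (30) = 75319/30 s.
Target frame: (75319/30) × (25) = 376595/6 ≈ 62765.833 → 62766.
At 25 labels/s: frame 62766 → 00:41:50:16.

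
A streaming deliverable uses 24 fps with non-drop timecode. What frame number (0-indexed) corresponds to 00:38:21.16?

frame 55240

Total seconds to the label: (0 × 3600 + 38 × 60 + 21) = 2301.
Frame index = 2301 × 24 + 16 = 55240.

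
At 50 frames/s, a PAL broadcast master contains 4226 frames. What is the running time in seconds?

Running time = 4226 / (50) = 84.52 s.

84.52 seconds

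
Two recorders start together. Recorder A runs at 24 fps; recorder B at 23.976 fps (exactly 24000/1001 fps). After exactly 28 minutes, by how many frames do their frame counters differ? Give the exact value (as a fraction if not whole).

5760/143 frames

28 min = 1680 s.
A emits 24 × 1680 = 40320 frames; B emits 24000/1001 × 1680 = 5760000/143.
Difference = 5760/143 frames (≈ 40.2797); B is behind A.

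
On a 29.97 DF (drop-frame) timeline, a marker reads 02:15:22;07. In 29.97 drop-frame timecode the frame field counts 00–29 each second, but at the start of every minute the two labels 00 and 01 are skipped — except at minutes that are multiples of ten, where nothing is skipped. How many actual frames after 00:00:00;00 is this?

Complete 10-minute blocks: 13, each 17982 frames → 233766.
Remaining 5 whole minutes in the current block: 1800 + 4 × 1798 = 8992 frames.
Within the current minute: 22 × 30 + 7 − 2 = 665 (labels ;00/;01 skipped at this minute). Total = 233766 + 8992 + 665 = 243423.

243423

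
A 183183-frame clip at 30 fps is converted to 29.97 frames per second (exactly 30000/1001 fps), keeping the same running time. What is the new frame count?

Target frames = source frames × (target rate / source rate) = 183183 × (30000/1001)/(30) = 183183 × 1000/1001 = 183000.

183000 frames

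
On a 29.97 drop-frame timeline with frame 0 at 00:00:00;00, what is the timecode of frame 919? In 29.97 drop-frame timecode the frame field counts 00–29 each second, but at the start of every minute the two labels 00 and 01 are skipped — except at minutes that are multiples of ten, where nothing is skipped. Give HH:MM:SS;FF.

00:00:30;19

Ten DF minutes hold 17982 frames, so frame 919 lies in block 0 (frames 0–17981) with 919 frames into that block.
The block's first minute is 1800 frames and the rest 1798 each; 919 frames reaches minute 0, so 0 × 18 + 0 × 2 = 0 labels have been skipped so far.
Adding those back, label number 919 + 0 = 919 at 30 labels/s is 30 s + 19 f = 0 h 0 min 30 s frame 19, i.e. 00:00:30;19.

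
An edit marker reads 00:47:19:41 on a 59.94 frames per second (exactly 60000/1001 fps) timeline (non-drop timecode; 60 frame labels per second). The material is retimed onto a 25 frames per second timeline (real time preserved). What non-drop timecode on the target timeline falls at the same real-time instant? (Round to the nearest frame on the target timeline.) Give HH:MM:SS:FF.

Source frame index: (0×3600 + 47×60 + 19) × 60 + 41 = 170381.
Real time: 170381 / (60000/1001) = 170551381/60000 s.
Target frame: (170551381/60000) × (25) = 170551381/2400 ≈ 71063.075 → 71063.
At 25 labels/s: frame 71063 → 00:47:22:13.

00:47:22:13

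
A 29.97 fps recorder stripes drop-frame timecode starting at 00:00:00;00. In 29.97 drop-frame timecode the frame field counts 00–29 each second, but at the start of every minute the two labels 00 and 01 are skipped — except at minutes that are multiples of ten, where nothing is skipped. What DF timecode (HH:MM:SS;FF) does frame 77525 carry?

Each 10-minute DF block holds 10 × 60 × 30 − 9 × 2 = 17982 frames. 77525 ÷ 17982 → 4 full blocks, remainder 5597.
Within the partial block the first minute is 1800 frames and each further minute 1798, so 3 further minute boundaries passed. Total skipped labels = 18 × 4 + 2 × 3 = 78.
Non-drop label index = 77525 + 78 = 77603; at 30 labels/s that is 00:43:06:23, i.e. DF 00:43:06;23.

00:43:06;23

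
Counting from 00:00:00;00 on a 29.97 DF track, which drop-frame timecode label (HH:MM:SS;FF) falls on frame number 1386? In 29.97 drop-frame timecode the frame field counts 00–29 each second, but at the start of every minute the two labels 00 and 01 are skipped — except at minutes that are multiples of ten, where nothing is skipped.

00:00:46;06

Each 10-minute DF block holds 10 × 60 × 30 − 9 × 2 = 17982 frames. 1386 ÷ 17982 → 0 full blocks, remainder 1386.
Within the partial block the first minute is 1800 frames and each further minute 1798, so 0 further minute boundaries passed. Total skipped labels = 18 × 0 + 2 × 0 = 0.
Non-drop label index = 1386 + 0 = 1386; at 30 labels/s that is 00:00:46:06, i.e. DF 00:00:46;06.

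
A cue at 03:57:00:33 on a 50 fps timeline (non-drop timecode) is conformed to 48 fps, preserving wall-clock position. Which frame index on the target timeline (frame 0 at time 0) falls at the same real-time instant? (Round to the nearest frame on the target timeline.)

frame 682592

Source frame index: (3×3600 + 57×60 + 0) × 50 + 33 = 711033.
Real time: 711033 / (50) = 711033/50 s.
Target frame: (711033/50) × (48) = 17064792/25 ≈ 682591.680 → 682592.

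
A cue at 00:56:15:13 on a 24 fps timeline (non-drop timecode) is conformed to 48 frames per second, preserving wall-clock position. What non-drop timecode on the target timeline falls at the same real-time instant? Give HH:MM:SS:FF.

00:56:15:26

Source frame index: (0×3600 + 56×60 + 15) × 24 + 13 = 81013.
Real time: 81013 / (24) = 81013/24 s.
Target frame: (81013/24) × (48) = 162026.
At 48 labels/s: frame 162026 → 00:56:15:26.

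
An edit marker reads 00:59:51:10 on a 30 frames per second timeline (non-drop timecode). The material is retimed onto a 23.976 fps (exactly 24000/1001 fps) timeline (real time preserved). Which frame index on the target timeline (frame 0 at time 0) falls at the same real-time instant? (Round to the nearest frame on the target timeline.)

Source frame index: (0×3600 + 59×60 + 51) × 30 + 10 = 107740.
Real time: 107740 / (30) = 10774/3 s.
Target frame: (10774/3) × (24000/1001) = 86192000/1001 ≈ 86105.894 → 86106.

frame 86106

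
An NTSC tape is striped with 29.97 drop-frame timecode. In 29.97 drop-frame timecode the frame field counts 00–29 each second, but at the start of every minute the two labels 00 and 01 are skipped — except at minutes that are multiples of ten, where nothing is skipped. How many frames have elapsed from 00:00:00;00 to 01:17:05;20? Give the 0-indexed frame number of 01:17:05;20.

138630

As if non-drop at 30 labels/s: (1 × 3600 + 17 × 60 + 5) × 30 + 20 = 138770.
Minute boundaries passed: 77; those not divisible by 10: 77 − 7 = 70; dropped labels = 2 × 70 = 140.
Actual frame index = 138770 − 140 = 138630.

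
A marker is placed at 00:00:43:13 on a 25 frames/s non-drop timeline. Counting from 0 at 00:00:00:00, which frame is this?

Total seconds to the label: (0 × 3600 + 0 × 60 + 43) = 43.
Frame index = 43 × 25 + 13 = 1088.

frame 1088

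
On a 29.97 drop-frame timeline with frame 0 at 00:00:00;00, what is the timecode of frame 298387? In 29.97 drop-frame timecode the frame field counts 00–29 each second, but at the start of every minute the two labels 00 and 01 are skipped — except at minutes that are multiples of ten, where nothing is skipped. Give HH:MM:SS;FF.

Each 10-minute DF block holds 10 × 60 × 30 − 9 × 2 = 17982 frames. 298387 ÷ 17982 → 16 full blocks, remainder 10675.
Within the partial block the first minute is 1800 frames and each further minute 1798, so 5 further minute boundaries passed. Total skipped labels = 18 × 16 + 2 × 5 = 298.
Non-drop label index = 298387 + 298 = 298685; at 30 labels/s that is 02:45:56:05, i.e. DF 02:45:56;05.

02:45:56;05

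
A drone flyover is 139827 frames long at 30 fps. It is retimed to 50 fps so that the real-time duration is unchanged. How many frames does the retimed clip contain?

Target frames = source frames × (target rate / source rate) = 139827 × (50)/(30) = 139827 × 5/3 = 233045.

233045 frames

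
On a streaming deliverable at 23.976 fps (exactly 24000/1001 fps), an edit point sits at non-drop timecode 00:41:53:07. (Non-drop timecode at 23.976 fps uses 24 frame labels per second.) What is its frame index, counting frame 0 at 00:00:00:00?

Total seconds to the label: (0 × 3600 + 41 × 60 + 53) = 2513.
Frame index = 2513 × 24 + 7 = 60319.

60319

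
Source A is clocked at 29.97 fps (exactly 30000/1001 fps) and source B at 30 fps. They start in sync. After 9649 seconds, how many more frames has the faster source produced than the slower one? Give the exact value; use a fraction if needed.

A emits 30000/1001 × 9649 = 289470000/1001 frames; B emits 30 × 9649 = 289470.
Difference = 289470/1001 frames (≈ 289.1808); B is ahead of A.

289470/1001 frames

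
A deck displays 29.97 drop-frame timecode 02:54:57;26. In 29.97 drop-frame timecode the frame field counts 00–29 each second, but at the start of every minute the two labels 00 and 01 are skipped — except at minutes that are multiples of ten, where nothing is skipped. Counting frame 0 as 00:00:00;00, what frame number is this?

314622

Complete 10-minute blocks: 17, each 17982 frames → 305694.
Remaining 4 whole minutes in the current block: 1800 + 3 × 1798 = 7194 frames.
Within the current minute: 57 × 30 + 26 − 2 = 1734 (labels ;00/;01 skipped at this minute). Total = 305694 + 7194 + 1734 = 314622.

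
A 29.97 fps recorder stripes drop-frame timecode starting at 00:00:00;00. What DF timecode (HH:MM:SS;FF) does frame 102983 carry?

Each 10-minute DF block holds 10 × 60 × 30 − 9 × 2 = 17982 frames. 102983 ÷ 17982 → 5 full blocks, remainder 13073.
Within the partial block the first minute is 1800 frames and each further minute 1798, so 7 further minute boundaries passed. Total skipped labels = 18 × 5 + 2 × 7 = 104.
Non-drop label index = 102983 + 104 = 103087; at 30 labels/s that is 00:57:16:07, i.e. DF 00:57:16;07.

00:57:16;07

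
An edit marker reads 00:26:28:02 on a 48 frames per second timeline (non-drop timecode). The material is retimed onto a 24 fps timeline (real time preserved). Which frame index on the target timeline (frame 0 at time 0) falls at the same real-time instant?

Source frame index: (0×3600 + 26×60 + 28) × 48 + 2 = 76226.
Real time: 76226 / (48) = 38113/24 s.
Target frame: (38113/24) × (24) = 38113.

frame 38113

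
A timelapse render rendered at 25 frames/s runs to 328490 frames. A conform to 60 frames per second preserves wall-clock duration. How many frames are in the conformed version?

788376 frames

Frames at target rate = 328490 × (60) / (25) = 788376.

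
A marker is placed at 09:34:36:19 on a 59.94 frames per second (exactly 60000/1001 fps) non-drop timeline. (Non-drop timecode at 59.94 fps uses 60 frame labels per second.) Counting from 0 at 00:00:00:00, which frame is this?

2068579

Total seconds to the label: (9 × 3600 + 34 × 60 + 36) = 34476.
Frame index = 34476 × 60 + 19 = 2068579.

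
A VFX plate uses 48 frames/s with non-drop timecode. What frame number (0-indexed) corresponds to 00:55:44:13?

160525

Total seconds to the label: (0 × 3600 + 55 × 60 + 44) = 3344.
Frame index = 3344 × 48 + 13 = 160525.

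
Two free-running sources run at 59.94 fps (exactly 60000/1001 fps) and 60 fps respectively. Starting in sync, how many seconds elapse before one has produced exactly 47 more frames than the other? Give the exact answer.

47047/60 seconds

The gap grows by |60 − 60000/1001| = 60/1001 frames per second.
Time for a 47-frame gap: 47 ÷ (60/1001) = 47047/60 s.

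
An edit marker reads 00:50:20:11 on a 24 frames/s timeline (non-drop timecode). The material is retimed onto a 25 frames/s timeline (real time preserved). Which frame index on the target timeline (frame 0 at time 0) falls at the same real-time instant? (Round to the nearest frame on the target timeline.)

Source frame index: (0×3600 + 50×60 + 20) × 24 + 11 = 72491.
Real time: 72491 / (24) = 72491/24 s.
Target frame: (72491/24) × (25) = 1812275/24 ≈ 75511.458 → 75511.

frame 75511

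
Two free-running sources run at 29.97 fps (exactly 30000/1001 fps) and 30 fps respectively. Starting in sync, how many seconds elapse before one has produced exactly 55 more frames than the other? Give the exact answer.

11011/6 seconds

The gap grows by |30 − 30000/1001| = 30/1001 frames per second.
Time for a 55-frame gap: 55 ÷ (30/1001) = 11011/6 s.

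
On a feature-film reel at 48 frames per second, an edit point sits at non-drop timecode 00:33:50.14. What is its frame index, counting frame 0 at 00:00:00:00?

frame 97454

Total seconds to the label: (0 × 3600 + 33 × 60 + 50) = 2030.
Frame index = 2030 × 48 + 14 = 97454.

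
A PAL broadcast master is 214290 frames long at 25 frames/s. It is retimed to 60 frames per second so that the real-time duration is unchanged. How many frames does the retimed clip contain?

514296 frames

Frames at target rate = 214290 × (60) / (25) = 514296.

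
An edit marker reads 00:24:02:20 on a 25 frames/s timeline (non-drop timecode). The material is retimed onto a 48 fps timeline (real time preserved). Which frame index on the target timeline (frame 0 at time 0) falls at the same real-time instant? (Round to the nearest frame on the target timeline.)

frame 69254

Source frame index: (0×3600 + 24×60 + 2) × 25 + 20 = 36070.
Real time: 36070 / (25) = 7214/5 s.
Target frame: (7214/5) × (48) = 346272/5 ≈ 69254.400 → 69254.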